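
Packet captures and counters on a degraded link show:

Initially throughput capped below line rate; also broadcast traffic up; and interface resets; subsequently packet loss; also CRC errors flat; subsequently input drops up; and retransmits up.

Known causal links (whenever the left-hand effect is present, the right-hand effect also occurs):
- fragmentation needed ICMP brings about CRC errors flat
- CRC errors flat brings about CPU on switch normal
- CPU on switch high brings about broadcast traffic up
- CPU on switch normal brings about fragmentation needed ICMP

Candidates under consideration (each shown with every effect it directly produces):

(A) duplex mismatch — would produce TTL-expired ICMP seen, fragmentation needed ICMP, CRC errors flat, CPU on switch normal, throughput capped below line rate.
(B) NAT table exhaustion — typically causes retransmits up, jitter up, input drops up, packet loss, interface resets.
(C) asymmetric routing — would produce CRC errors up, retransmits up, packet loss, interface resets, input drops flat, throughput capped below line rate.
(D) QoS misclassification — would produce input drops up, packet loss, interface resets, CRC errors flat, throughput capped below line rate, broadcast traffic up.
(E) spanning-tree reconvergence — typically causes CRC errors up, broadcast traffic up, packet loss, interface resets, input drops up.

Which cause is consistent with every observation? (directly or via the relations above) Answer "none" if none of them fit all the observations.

Testing each hypothesis:
(A) duplex mismatch — throughput capped below line rate match; broadcast traffic up miss; interface resets miss; packet loss miss; CRC errors flat match; input drops up miss; retransmits up miss
(B) NAT table exhaustion — throughput capped below line rate miss; broadcast traffic up miss; interface resets match; packet loss match; CRC errors flat miss; input drops up match; retransmits up match
(C) asymmetric routing — throughput capped below line rate match; broadcast traffic up miss; interface resets match; packet loss match; CRC errors flat miss; input drops up miss; retransmits up match
(D) QoS misclassification — does not account for retransmits up
(E) spanning-tree reconvergence — fails on throughput capped below line rate, CRC errors flat, retransmits up (predicts CRC errors up, not CRC errors flat)
No candidate is consistent with all observations.

none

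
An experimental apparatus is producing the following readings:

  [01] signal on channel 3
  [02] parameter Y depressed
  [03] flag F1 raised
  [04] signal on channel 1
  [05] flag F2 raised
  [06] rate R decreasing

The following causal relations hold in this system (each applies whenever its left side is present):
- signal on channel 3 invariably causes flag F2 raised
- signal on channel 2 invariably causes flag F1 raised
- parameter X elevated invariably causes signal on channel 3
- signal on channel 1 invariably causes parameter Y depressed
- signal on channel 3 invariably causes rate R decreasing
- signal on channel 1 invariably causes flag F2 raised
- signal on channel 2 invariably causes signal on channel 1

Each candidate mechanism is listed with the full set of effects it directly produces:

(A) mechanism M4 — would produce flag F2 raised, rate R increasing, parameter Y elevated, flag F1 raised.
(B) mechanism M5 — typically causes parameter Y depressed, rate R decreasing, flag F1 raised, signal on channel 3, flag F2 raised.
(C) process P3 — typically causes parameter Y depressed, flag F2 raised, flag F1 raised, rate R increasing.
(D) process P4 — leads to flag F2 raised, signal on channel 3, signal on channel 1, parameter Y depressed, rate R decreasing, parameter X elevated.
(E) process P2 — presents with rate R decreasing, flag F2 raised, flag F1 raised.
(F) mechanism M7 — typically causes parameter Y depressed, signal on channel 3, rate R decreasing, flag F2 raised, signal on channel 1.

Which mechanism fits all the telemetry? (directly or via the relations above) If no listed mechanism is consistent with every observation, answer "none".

Testing each hypothesis:
(A) mechanism M4 — fails on signal on channel 3, parameter Y depressed, signal on channel 1, rate R decreasing (predicts parameter Y elevated, not parameter Y depressed; predicts rate R increasing, not rate R decreasing)
(B) mechanism M5 — does not account for signal on channel 1
(C) process P3 — fails on signal on channel 3, signal on channel 1, rate R decreasing (predicts rate R increasing, not rate R decreasing)
(D) process P4 — does not account for flag F1 raised
(E) process P2 — signal on channel 3 NO; parameter Y depressed NO; flag F1 raised yes; signal on channel 1 NO; flag F2 raised yes; rate R decreasing yes
(F) mechanism M7 — does not account for flag F1 raised
Every candidate fails on at least one observation.

none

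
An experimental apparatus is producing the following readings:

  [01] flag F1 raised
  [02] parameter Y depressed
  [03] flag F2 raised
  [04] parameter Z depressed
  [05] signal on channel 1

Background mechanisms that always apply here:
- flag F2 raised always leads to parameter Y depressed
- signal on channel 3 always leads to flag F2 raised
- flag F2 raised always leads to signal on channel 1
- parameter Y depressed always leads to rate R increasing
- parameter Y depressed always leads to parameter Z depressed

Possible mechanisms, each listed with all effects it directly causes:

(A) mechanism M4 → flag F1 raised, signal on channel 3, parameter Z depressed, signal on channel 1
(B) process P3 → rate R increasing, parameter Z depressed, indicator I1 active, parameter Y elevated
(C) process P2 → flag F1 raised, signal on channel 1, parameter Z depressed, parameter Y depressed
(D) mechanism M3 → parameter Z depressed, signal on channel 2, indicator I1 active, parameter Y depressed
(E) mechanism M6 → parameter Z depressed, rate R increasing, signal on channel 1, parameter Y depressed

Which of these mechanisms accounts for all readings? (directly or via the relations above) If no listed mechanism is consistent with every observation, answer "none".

Checking each candidate against the observations:
(A) mechanism M4 — flag F1 raised ✓; parameter Y depressed ✓ (by signal on channel 3 → flag F2 raised → parameter Y depressed); flag F2 raised ✓ (by signal on channel 3 → flag F2 raised); parameter Z depressed ✓; signal on channel 1 ✓
(B) process P3 — flag F1 raised ✗; parameter Y depressed ✗; flag F2 raised ✗; parameter Z depressed ✓; signal on channel 1 ✗
(C) process P2 — flag F1 raised ✓; parameter Y depressed ✓; flag F2 raised ✗; parameter Z depressed ✓; signal on channel 1 ✓
(D) mechanism M3 — does not account for flag F1 raised, flag F2 raised, signal on channel 1
(E) mechanism M6 — does not account for flag F1 raised, flag F2 raised
(A) alone accounts for all the evidence.

A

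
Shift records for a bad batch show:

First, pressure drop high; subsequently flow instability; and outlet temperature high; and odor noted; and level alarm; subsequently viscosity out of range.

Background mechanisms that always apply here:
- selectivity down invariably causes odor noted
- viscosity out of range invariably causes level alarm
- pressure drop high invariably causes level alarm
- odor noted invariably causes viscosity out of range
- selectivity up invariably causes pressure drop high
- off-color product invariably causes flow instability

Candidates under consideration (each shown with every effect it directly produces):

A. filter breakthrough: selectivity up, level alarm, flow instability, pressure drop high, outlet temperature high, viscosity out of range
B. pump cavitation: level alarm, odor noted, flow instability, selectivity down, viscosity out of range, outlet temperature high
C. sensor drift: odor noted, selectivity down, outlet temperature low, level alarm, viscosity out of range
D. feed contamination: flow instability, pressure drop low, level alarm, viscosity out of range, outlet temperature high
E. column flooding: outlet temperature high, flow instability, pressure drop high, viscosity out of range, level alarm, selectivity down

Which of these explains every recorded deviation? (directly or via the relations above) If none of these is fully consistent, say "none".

E

Per-candidate check:
(A) filter breakthrough — does not account for odor noted
(B) pump cavitation — does not account for pressure drop high
(C) sensor drift — pressure drop high ✗; flow instability ✗; outlet temperature high ✗; odor noted ✓; level alarm ✓; viscosity out of range ✓
(D) feed contamination — fails on pressure drop high, odor noted (predicts pressure drop low, not pressure drop high)
(E) column flooding — accounts for every observation (odor noted by selectivity down → odor noted)
(E) alone accounts for all the evidence.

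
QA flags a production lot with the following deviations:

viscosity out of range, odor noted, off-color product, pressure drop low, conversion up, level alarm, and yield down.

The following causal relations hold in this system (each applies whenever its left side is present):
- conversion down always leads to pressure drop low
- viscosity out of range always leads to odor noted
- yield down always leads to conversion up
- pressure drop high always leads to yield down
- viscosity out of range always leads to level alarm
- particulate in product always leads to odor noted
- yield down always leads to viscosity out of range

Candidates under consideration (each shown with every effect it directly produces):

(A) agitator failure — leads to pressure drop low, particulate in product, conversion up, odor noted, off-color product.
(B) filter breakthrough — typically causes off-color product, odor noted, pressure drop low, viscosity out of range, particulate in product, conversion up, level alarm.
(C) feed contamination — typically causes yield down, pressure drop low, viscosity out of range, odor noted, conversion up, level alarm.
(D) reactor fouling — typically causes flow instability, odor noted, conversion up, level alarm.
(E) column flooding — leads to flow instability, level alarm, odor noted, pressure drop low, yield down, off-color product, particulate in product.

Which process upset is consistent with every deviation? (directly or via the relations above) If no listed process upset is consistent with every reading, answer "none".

Checking each candidate against the observations:
(A) agitator failure — viscosity out of range ✗; odor noted ✓; off-color product ✓; pressure drop low ✓; conversion up ✓; level alarm ✗; yield down ✗
(B) filter breakthrough — viscosity out of range ✓; odor noted ✓; off-color product ✓; pressure drop low ✓; conversion up ✓; level alarm ✓; yield down ✗
(C) feed contamination — viscosity out of range ✓; odor noted ✓; off-color product ✗; pressure drop low ✓; conversion up ✓; level alarm ✓; yield down ✓
(D) reactor fouling — viscosity out of range ✗; odor noted ✓; off-color product ✗; pressure drop low ✗; conversion up ✓; level alarm ✓; yield down ✗
(E) column flooding — viscosity out of range ✓ (via yield down → viscosity out of range); odor noted ✓; off-color product ✓; pressure drop low ✓; conversion up ✓ (via yield down → conversion up); level alarm ✓; yield down ✓
(E) is the only candidate with no mismatches.

E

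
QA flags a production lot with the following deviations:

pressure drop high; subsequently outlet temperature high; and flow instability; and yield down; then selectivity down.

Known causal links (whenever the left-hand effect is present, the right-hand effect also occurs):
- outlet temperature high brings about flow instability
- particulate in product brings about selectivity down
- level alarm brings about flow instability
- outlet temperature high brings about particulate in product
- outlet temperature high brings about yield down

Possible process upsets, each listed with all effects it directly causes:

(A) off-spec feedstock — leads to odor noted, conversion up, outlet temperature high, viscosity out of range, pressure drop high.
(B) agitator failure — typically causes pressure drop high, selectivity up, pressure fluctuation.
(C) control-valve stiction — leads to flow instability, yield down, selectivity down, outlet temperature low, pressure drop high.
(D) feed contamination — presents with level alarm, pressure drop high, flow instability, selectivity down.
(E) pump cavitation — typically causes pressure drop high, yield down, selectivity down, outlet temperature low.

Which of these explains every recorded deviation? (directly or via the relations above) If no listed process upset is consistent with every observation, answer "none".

A

Per-candidate check:
(A) off-spec feedstock — pressure drop high ✓; outlet temperature high ✓; flow instability ✓ (via outlet temperature high → flow instability); yield down ✓ (via outlet temperature high → yield down); selectivity down ✓ (via outlet temperature high → particulate in product → selectivity down)
(B) agitator failure — pressure drop high ✓; outlet temperature high ✗; flow instability ✗; yield down ✗; selectivity down ✗
(C) control-valve stiction — fails on outlet temperature high (predicts outlet temperature low, not outlet temperature high)
(D) feed contamination — pressure drop high ✓; outlet temperature high ✗; flow instability ✓; yield down ✗; selectivity down ✓
(E) pump cavitation — pressure drop high ✓; outlet temperature high ✗; flow instability ✗; yield down ✓; selectivity down ✓
(A) is the only candidate with no mismatches.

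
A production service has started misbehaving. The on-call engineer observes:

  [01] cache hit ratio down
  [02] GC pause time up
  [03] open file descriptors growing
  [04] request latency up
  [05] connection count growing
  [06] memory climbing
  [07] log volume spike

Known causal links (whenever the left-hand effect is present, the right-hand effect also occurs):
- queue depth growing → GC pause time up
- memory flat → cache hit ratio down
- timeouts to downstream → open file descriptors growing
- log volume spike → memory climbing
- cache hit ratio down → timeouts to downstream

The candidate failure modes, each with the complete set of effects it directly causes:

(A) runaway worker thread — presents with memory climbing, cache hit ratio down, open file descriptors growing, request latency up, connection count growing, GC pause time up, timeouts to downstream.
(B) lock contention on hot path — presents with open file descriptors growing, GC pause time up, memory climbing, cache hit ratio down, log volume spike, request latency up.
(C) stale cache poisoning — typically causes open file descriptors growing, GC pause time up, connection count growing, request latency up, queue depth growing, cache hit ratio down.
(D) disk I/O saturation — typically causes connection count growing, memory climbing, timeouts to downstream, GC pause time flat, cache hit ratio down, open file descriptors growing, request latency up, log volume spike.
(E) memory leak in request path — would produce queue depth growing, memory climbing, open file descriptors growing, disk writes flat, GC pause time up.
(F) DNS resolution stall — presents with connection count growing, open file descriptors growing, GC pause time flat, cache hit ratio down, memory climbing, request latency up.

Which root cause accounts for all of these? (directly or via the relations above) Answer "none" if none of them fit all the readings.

none

Per-candidate check:
(A) runaway worker thread — cache hit ratio down +; GC pause time up +; open file descriptors growing +; request latency up +; connection count growing +; memory climbing +; log volume spike -
(B) lock contention on hot path — does not account for connection count growing
(C) stale cache poisoning — cache hit ratio down +; GC pause time up +; open file descriptors growing +; request latency up +; connection count growing +; memory climbing -; log volume spike -
(D) disk I/O saturation — fails on GC pause time up (predicts GC pause time flat, not GC pause time up)
(E) memory leak in request path — cache hit ratio down -; GC pause time up +; open file descriptors growing +; request latency up -; connection count growing -; memory climbing +; log volume spike -
(F) DNS resolution stall — fails on GC pause time up, log volume spike (predicts GC pause time flat, not GC pause time up)
No candidate is consistent with all observations.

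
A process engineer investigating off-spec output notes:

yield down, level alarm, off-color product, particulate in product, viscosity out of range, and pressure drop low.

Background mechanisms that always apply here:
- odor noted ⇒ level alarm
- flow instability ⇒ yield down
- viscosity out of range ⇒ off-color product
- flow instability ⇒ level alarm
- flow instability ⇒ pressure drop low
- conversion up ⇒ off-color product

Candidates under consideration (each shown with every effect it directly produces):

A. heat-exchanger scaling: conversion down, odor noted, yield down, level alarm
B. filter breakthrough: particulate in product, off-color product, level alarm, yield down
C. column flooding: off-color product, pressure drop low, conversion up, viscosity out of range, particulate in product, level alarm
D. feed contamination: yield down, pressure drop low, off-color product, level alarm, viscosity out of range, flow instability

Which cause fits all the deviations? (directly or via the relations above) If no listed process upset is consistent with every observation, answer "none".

Testing each hypothesis:
(A) heat-exchanger scaling — does not account for off-color product, particulate in product, viscosity out of range, pressure drop low
(B) filter breakthrough — does not account for viscosity out of range, pressure drop low
(C) column flooding — yield down miss; level alarm match; off-color product match; particulate in product match; viscosity out of range match; pressure drop low match
(D) feed contamination — yield down match; level alarm match; off-color product match; particulate in product miss; viscosity out of range match; pressure drop low match
Every candidate fails on at least one observation.

none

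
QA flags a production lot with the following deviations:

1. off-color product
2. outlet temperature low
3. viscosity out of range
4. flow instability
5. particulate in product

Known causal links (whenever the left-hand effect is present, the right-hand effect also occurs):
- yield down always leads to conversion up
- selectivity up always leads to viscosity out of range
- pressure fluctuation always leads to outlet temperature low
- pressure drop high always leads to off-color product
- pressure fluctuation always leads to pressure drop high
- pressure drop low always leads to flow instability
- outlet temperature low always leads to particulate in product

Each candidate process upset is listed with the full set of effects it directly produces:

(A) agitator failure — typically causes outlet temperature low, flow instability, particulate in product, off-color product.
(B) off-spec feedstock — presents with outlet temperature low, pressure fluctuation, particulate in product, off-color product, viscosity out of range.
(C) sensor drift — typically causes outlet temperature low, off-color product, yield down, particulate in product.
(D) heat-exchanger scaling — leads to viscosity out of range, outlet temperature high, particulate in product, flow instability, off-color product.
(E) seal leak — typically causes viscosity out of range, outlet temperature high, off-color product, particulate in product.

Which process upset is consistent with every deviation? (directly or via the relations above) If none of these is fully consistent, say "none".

none

Checking each candidate against the observations:
(A) agitator failure — off-color product +; outlet temperature low +; viscosity out of range -; flow instability +; particulate in product +
(B) off-spec feedstock — off-color product +; outlet temperature low +; viscosity out of range +; flow instability -; particulate in product +
(C) sensor drift — does not account for viscosity out of range, flow instability
(D) heat-exchanger scaling — fails on outlet temperature low (predicts outlet temperature high, not outlet temperature low)
(E) seal leak — off-color product +; outlet temperature low -; viscosity out of range +; flow instability -; particulate in product +
None of the listed candidates fits everything.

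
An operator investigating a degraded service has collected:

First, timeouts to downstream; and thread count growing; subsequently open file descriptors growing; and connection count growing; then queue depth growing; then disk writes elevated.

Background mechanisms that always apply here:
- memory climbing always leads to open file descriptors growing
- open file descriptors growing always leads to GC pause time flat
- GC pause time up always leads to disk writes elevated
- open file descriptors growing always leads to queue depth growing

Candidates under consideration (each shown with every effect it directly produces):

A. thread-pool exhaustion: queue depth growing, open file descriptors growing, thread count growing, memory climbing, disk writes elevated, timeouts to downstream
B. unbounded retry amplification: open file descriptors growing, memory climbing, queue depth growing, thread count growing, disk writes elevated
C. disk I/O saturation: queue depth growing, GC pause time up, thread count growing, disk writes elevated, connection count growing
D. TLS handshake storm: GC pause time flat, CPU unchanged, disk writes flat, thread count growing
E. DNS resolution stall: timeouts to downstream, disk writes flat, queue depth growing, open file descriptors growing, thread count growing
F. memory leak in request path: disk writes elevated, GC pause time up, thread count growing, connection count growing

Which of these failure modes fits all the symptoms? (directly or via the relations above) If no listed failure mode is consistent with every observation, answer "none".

Testing each hypothesis:
(A) thread-pool exhaustion — does not account for connection count growing
(B) unbounded retry amplification — does not account for timeouts to downstream, connection count growing
(C) disk I/O saturation — does not account for timeouts to downstream, open file descriptors growing
(D) TLS handshake storm — timeouts to downstream -; thread count growing +; open file descriptors growing -; connection count growing -; queue depth growing -; disk writes elevated -
(E) DNS resolution stall — timeouts to downstream +; thread count growing +; open file descriptors growing +; connection count growing -; queue depth growing +; disk writes elevated -
(F) memory leak in request path — does not account for timeouts to downstream, open file descriptors growing, queue depth growing
None of the listed candidates fits everything.

none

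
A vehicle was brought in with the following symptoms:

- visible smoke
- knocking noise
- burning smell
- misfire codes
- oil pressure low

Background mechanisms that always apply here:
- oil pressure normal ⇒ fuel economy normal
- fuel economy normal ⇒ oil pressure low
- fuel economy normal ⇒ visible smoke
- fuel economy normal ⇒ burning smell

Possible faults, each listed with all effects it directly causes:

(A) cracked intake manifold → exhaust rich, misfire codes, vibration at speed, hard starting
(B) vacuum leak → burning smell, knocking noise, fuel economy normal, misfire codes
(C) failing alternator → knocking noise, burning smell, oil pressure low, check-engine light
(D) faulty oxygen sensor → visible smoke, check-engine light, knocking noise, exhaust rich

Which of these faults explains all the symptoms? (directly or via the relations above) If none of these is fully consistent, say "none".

B

Per-candidate check:
(A) cracked intake manifold — visible smoke ✗; knocking noise ✗; burning smell ✗; misfire codes ✓; oil pressure low ✗
(B) vacuum leak — accounts for every observation (visible smoke through fuel economy normal → visible smoke)
(C) failing alternator — visible smoke ✗; knocking noise ✓; burning smell ✓; misfire codes ✗; oil pressure low ✓
(D) faulty oxygen sensor — does not account for burning smell, misfire codes, oil pressure low
(B) is the only candidate with no mismatches.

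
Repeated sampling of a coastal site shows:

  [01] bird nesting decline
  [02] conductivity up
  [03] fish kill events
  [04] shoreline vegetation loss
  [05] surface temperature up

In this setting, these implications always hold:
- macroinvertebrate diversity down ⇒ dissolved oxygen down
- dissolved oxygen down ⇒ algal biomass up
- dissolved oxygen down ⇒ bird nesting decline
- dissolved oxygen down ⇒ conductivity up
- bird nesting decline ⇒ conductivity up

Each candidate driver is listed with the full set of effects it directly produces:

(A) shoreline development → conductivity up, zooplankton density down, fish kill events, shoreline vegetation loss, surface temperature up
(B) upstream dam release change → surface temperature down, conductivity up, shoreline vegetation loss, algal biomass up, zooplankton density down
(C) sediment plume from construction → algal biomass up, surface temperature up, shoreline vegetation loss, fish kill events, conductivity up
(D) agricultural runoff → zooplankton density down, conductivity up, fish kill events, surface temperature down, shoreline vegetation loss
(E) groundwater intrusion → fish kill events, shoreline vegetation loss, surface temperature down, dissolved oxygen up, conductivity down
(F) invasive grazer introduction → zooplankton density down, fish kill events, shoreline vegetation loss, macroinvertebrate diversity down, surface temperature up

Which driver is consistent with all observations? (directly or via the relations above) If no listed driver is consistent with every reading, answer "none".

F

Checking each candidate against the observations:
(A) shoreline development — does not account for bird nesting decline
(B) upstream dam release change — fails on bird nesting decline, fish kill events, surface temperature up (predicts surface temperature down, not surface temperature up)
(C) sediment plume from construction — does not account for bird nesting decline
(D) agricultural runoff — bird nesting decline miss; conductivity up match; fish kill events match; shoreline vegetation loss match; surface temperature up miss
(E) groundwater intrusion — bird nesting decline miss; conductivity up miss; fish kill events match; shoreline vegetation loss match; surface temperature up miss
(F) invasive grazer introduction — bird nesting decline match (by macroinvertebrate diversity down → dissolved oxygen down → bird nesting decline); conductivity up match (by macroinvertebrate diversity down → dissolved oxygen down → conductivity up); fish kill events match; shoreline vegetation loss match; surface temperature up match
(F) is the only candidate with no mismatches.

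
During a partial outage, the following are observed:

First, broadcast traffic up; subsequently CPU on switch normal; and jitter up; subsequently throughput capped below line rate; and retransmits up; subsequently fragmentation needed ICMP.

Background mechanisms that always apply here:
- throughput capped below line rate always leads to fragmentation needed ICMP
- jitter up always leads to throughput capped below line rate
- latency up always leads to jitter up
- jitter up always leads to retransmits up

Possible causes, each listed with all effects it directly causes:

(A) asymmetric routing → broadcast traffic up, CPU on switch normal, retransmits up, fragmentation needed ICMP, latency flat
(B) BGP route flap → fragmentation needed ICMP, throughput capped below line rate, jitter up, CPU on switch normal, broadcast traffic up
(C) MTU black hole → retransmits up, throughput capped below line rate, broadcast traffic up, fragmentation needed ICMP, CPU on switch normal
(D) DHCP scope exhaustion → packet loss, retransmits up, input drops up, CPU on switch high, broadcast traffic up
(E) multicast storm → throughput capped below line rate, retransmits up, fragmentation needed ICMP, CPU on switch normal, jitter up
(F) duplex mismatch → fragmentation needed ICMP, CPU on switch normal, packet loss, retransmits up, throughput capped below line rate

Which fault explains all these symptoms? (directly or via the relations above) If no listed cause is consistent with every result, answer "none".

For each candidate, compare predicted effects to what was observed:
(A) asymmetric routing — does not account for jitter up, throughput capped below line rate
(B) BGP route flap — accounts for every observation (retransmits up via jitter up → retransmits up)
(C) MTU black hole — does not account for jitter up
(D) DHCP scope exhaustion — broadcast traffic up yes; CPU on switch normal NO; jitter up NO; throughput capped below line rate NO; retransmits up yes; fragmentation needed ICMP NO
(E) multicast storm — broadcast traffic up NO; CPU on switch normal yes; jitter up yes; throughput capped below line rate yes; retransmits up yes; fragmentation needed ICMP yes
(F) duplex mismatch — broadcast traffic up NO; CPU on switch normal yes; jitter up NO; throughput capped below line rate yes; retransmits up yes; fragmentation needed ICMP yes
(B) is the only candidate with no mismatches.

B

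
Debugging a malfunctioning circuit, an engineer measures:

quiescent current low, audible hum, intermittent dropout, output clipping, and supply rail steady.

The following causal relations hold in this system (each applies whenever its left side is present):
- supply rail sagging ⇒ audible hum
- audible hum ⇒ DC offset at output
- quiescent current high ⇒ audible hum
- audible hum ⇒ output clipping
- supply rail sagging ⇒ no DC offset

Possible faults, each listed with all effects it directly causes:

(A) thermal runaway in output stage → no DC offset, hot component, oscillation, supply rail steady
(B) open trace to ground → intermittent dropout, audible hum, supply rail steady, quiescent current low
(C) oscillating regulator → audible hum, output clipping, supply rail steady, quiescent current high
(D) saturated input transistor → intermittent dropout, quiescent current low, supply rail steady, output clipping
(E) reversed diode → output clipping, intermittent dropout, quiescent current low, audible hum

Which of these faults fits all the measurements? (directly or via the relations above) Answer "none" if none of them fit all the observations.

B

Checking each candidate against the observations:
(A) thermal runaway in output stage — does not account for quiescent current low, audible hum, intermittent dropout, output clipping
(B) open trace to ground — accounts for every observation (output clipping by audible hum → output clipping)
(C) oscillating regulator — quiescent current low -; audible hum +; intermittent dropout -; output clipping +; supply rail steady +
(D) saturated input transistor — quiescent current low +; audible hum -; intermittent dropout +; output clipping +; supply rail steady +
(E) reversed diode — quiescent current low +; audible hum +; intermittent dropout +; output clipping +; supply rail steady -
(B) alone accounts for all the evidence.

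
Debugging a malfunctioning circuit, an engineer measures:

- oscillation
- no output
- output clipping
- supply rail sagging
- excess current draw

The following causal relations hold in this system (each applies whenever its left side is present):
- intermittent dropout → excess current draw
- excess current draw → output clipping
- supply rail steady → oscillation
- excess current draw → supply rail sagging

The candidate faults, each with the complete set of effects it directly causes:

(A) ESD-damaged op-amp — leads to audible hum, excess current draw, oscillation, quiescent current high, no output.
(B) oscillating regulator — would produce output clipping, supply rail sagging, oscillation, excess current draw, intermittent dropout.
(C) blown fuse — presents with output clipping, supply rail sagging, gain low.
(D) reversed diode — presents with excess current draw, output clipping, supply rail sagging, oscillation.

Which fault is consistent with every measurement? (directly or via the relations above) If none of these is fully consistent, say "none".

A

Checking each candidate against the observations:
(A) ESD-damaged op-amp — accounts for every observation (output clipping through excess current draw → output clipping)
(B) oscillating regulator — does not account for no output
(C) blown fuse — does not account for oscillation, no output, excess current draw
(D) reversed diode — does not account for no output
Only (A) is consistent with every observation.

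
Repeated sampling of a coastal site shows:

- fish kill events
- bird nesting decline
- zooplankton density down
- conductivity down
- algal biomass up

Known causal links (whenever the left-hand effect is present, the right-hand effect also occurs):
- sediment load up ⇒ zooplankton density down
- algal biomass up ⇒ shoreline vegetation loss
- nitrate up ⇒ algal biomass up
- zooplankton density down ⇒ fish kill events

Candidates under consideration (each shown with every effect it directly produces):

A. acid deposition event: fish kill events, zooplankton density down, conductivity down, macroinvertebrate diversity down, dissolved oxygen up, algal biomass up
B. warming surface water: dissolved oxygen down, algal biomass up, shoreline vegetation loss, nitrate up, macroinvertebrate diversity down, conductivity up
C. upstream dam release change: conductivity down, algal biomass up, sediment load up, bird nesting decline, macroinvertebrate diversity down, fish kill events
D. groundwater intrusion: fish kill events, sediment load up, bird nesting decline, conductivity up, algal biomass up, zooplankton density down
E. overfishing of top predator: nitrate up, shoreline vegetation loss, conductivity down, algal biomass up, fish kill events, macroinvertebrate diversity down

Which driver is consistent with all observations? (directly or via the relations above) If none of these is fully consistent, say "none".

For each candidate, compare predicted effects to what was observed:
(A) acid deposition event — does not account for bird nesting decline
(B) warming surface water — fails on fish kill events, bird nesting decline, zooplankton density down, conductivity down (predicts conductivity up, not conductivity down)
(C) upstream dam release change — accounts for every observation (zooplankton density down by sediment load up → zooplankton density down)
(D) groundwater intrusion — fish kill events ✓; bird nesting decline ✓; zooplankton density down ✓; conductivity down ✗; algal biomass up ✓
(E) overfishing of top predator — fish kill events ✓; bird nesting decline ✗; zooplankton density down ✗; conductivity down ✓; algal biomass up ✓
(C) alone accounts for all the evidence.

C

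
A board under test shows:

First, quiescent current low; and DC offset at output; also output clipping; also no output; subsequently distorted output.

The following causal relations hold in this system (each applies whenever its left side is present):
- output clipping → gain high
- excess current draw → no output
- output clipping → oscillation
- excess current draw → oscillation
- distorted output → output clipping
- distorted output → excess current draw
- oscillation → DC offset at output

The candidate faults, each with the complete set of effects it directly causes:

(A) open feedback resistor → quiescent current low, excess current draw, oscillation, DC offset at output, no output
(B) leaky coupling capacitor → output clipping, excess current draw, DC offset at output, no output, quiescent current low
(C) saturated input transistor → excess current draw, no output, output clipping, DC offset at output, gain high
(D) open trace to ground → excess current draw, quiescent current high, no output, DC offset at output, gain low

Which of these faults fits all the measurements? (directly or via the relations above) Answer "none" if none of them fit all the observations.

none

Testing each hypothesis:
(A) open feedback resistor — does not account for output clipping, distorted output
(B) leaky coupling capacitor — does not account for distorted output
(C) saturated input transistor — does not account for quiescent current low, distorted output
(D) open trace to ground — quiescent current low miss; DC offset at output match; output clipping miss; no output match; distorted output miss
No candidate is consistent with all observations.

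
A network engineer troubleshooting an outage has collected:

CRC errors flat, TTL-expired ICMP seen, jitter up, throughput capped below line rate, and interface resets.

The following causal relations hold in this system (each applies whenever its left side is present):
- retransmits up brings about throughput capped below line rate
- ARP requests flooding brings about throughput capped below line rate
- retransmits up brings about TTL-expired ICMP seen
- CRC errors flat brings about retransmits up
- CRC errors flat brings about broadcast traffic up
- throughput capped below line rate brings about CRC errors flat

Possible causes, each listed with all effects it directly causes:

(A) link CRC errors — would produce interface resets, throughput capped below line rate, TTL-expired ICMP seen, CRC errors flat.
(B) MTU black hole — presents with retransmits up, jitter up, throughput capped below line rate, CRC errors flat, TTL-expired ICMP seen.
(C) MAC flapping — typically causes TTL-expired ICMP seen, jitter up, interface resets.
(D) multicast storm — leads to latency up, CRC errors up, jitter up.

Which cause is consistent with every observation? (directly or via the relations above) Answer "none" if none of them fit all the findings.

Testing each hypothesis:
(A) link CRC errors — does not account for jitter up
(B) MTU black hole — does not account for interface resets
(C) MAC flapping — CRC errors flat NO; TTL-expired ICMP seen yes; jitter up yes; throughput capped below line rate NO; interface resets yes
(D) multicast storm — CRC errors flat NO; TTL-expired ICMP seen NO; jitter up yes; throughput capped below line rate NO; interface resets NO
Every candidate fails on at least one observation.

none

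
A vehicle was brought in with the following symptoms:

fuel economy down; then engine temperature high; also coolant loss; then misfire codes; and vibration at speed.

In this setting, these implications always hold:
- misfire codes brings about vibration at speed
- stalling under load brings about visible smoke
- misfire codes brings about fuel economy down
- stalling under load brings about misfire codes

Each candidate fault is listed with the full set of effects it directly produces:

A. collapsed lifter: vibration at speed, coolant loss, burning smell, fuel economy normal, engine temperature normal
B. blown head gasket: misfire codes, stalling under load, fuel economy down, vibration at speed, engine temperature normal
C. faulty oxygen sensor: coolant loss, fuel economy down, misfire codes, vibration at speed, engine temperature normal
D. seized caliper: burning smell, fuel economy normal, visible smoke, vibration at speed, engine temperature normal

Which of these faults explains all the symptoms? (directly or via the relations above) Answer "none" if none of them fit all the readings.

none

For each candidate, compare predicted effects to what was observed:
(A) collapsed lifter — fails on fuel economy down, engine temperature high, misfire codes (predicts fuel economy normal, not fuel economy down; predicts engine temperature normal, not engine temperature high)
(B) blown head gasket — fails on engine temperature high, coolant loss (predicts engine temperature normal, not engine temperature high)
(C) faulty oxygen sensor — fuel economy down ✓; engine temperature high ✗; coolant loss ✓; misfire codes ✓; vibration at speed ✓
(D) seized caliper — fails on fuel economy down, engine temperature high, coolant loss, misfire codes (predicts fuel economy normal, not fuel economy down; predicts engine temperature normal, not engine temperature high)
No candidate is consistent with all observations.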